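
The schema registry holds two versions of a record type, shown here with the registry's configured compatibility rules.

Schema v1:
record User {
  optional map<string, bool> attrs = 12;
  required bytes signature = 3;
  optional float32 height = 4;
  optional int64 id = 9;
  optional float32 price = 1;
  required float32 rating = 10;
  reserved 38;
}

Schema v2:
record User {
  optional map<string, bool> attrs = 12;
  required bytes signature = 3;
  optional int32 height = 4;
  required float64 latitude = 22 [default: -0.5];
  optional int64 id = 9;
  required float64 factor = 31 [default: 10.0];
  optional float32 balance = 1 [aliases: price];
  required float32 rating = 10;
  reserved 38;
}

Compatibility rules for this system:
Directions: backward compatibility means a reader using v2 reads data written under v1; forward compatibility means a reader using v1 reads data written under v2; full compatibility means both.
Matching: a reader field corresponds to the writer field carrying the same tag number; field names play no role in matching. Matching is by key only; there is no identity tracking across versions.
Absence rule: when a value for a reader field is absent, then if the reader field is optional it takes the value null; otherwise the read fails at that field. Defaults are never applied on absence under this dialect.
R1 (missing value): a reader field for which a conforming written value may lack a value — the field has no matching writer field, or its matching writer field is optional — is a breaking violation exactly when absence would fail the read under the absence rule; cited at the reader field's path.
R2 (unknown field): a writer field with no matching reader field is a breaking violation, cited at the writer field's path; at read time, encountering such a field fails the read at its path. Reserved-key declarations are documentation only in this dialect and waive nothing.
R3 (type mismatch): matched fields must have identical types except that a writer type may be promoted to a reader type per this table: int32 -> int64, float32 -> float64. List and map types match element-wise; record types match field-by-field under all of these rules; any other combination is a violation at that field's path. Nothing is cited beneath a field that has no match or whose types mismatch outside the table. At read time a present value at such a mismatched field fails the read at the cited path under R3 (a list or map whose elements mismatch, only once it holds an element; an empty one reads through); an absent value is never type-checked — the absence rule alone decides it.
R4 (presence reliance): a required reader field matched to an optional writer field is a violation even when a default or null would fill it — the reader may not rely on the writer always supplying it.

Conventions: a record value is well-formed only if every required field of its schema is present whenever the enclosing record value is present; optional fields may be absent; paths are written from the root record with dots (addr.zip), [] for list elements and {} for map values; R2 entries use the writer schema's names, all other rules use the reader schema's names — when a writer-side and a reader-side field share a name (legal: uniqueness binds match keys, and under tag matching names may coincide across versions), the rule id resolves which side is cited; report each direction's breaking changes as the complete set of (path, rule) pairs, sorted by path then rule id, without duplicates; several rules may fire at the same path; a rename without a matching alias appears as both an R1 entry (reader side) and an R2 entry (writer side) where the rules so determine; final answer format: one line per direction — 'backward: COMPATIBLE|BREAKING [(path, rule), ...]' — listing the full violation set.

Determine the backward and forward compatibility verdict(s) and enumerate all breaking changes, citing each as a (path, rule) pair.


backward: BREAKING [(factor, R1), (height, R3), (latitude, R1)]; forward: BREAKING [(factor, R2), (height, R3), (latitude, R2)]

arrows below run writer -> reader for User
backward pass over User, reader schema v2, writer schema v1:
  attrs <- attrs (map<string, bool> -> map<string, bool>, writer optional)
  signature <- signature (bytes -> bytes, writer required)
  height <- height (float32 -> int32, writer optional)
  no writer field matches reader latitude
  id <- id (int64 -> int64, writer optional)
  no writer field matches reader factor
  balance <- price (float32 -> float32, writer optional)
  rating <- rating (float32 -> float32, writer required)
  rule R1 violated at factor
  rule R3 violated at height
  rule R1 violated at latitude
  => backward verdict for User: BREAKING, 3 violation(s)
forward pass over User, reader schema v1, writer schema v2:
  attrs <- attrs (map<string, bool> -> map<string, bool>, writer optional)
  signature <- signature (bytes -> bytes, writer required)
  height <- height (int32 -> float32, writer optional)
  id <- id (int64 -> int64, writer optional)
  price <- balance (float32 -> float32, writer optional)
  rating <- rating (float32 -> float32, writer required)
  writer latitude: unknown to reader
  writer factor: unknown to reader
  rule R2 violated at factor
  rule R3 violated at height
  rule R2 violated at latitude
  => forward verdict for User: BREAKING, 3 violation(s)


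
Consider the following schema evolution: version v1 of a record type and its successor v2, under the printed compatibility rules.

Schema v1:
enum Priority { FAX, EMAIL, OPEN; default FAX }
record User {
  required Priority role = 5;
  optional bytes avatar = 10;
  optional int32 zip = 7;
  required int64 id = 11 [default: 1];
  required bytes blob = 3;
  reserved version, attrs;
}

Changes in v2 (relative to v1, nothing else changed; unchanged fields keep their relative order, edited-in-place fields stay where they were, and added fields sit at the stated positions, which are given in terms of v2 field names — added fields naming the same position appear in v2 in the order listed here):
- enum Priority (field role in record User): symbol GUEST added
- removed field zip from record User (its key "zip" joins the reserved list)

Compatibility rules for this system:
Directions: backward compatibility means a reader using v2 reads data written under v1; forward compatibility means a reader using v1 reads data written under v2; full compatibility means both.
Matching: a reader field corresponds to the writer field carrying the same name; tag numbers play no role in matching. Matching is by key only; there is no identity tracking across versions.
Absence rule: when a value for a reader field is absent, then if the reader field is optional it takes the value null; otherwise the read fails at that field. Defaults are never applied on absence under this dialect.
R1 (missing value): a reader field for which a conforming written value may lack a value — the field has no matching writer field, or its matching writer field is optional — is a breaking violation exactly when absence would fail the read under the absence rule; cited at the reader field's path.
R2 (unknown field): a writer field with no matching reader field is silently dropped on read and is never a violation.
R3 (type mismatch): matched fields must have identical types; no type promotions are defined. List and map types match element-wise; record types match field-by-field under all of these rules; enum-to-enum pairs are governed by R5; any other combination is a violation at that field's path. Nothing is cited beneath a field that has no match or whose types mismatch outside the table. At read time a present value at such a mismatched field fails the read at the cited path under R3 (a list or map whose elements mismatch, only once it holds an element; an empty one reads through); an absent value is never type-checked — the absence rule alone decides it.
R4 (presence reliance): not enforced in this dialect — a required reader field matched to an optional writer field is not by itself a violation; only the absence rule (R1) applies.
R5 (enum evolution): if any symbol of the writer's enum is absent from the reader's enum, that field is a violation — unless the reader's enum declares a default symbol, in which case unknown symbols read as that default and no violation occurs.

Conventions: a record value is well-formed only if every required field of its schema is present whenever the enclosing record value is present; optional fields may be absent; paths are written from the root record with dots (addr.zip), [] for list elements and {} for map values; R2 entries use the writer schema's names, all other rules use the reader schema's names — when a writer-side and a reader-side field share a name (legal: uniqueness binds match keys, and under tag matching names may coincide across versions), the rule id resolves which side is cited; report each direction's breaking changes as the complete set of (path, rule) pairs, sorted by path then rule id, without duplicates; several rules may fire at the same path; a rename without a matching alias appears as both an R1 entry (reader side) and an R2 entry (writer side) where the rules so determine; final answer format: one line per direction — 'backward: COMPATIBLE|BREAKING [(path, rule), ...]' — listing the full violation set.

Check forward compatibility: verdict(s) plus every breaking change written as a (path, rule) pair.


forward: COMPATIBLE []

each type pair in User: writer, then reader
forward for User (reader v1, writer v2):
  role <- role (Priority -> Priority, writer required)
  avatar <- avatar (bytes -> bytes, writer optional)
  no writer field matches reader zip
  id <- id (int64 -> int64, writer required)
  blob <- blob (bytes -> bytes, writer required)
  => forward: COMPATIBLE
diffs on User not affecting the asked answer:
  enum Priority (field role in record User): symbol GUEST added -> triggers nothing under User's printed rules — same verdict
  removed field zip from record User (its key "zip" joins the reserved list) -> triggers nothing under User's printed rules — same verdict


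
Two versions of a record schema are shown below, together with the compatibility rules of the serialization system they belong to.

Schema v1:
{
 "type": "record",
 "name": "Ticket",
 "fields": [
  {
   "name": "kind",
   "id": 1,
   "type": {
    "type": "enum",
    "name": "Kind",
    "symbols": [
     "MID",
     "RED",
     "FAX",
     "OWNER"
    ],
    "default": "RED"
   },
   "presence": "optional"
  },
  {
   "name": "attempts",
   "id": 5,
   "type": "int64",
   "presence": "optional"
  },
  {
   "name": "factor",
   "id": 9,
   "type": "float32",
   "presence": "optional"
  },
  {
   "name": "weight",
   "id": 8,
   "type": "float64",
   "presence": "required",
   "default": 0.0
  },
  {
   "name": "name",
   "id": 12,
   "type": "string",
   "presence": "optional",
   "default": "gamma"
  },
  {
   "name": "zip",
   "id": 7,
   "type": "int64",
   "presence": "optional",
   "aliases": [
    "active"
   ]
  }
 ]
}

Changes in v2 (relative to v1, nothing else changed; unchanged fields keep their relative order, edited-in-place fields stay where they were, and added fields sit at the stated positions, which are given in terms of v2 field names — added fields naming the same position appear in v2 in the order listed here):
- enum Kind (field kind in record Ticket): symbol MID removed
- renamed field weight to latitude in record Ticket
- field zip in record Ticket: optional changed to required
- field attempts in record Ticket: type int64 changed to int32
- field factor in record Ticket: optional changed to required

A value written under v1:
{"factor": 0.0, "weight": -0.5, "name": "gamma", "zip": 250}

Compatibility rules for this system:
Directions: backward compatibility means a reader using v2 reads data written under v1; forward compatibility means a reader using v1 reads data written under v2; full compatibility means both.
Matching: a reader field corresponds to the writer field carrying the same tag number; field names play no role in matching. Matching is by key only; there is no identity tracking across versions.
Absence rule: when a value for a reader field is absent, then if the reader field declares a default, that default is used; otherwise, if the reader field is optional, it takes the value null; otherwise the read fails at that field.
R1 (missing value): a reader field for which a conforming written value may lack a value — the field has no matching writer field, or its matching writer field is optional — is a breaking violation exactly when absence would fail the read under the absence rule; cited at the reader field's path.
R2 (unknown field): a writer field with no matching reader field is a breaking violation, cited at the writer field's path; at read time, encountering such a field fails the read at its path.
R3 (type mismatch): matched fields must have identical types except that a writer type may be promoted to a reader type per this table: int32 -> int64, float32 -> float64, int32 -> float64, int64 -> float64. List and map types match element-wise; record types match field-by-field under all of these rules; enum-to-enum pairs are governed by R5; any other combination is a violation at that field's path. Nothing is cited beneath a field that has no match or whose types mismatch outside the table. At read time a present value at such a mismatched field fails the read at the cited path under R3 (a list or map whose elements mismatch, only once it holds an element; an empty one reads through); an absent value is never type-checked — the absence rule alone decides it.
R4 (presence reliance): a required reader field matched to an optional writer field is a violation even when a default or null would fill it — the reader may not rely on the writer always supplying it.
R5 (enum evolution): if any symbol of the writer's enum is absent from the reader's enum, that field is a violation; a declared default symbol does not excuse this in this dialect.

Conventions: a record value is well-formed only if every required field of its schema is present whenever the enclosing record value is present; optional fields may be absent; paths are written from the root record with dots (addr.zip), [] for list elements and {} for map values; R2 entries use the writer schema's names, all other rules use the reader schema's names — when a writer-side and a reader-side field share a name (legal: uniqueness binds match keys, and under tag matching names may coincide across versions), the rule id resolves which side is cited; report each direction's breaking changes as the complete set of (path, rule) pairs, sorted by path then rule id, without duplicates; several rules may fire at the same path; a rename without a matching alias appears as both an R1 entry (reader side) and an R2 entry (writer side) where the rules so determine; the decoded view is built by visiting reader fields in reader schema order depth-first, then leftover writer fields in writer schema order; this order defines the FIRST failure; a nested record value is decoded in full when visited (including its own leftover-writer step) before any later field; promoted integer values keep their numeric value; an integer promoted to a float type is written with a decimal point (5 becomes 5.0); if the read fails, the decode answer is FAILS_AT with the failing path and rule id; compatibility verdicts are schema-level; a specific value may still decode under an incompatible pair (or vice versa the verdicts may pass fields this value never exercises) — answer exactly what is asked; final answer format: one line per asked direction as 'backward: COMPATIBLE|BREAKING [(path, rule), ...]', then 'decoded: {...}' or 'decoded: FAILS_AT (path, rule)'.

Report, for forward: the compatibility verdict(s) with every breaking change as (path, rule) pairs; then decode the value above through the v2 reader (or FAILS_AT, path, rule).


forward: COMPATIBLE []; decoded: {"kind": null, "attempts": null, "factor": 0.0, "latitude": -0.5, "name": "gamma", "zip": 250}

in Ticket below, arrows point writer -> reader
forward pass over Ticket, reader schema v1, writer schema v2:
  writer optional, Kind -> Kind: reader kind maps from writer kind
  writer optional, int32 -> int64: reader attempts maps from writer attempts
  writer required, float32 -> float32: reader factor maps from writer factor
  writer required, float64 -> float64: reader weight maps from writer latitude
  writer optional, string -> string: reader name maps from writer name
  writer required, int64 -> int64: reader zip maps from writer zip
  nothing fires on Ticket: forward is COMPATIBLE
decoding the Ticket value with the v2 reader:
  kind := null (not supplied -> null)
  attempts := null (not supplied -> null)
  factor := 0.0
  latitude := -0.5 (from writer weight)
  name := "gamma"
  zip := 250
  => decoded: {"kind": null, "attempts": null, "factor": 0.0, "latitude": -0.5, "name": "gamma", "zip": 250}
the rest of the Ticket diff is inert for this question:
  enum Kind (field kind in record Ticket): symbol MID removed -> fires only in the backward direction of Ticket, which is not asked here
  field zip in record Ticket: optional changed to required -> fires only in the backward direction of Ticket, which is not asked here
  field attempts in record Ticket: type int64 changed to int32 -> fires only in the backward direction of Ticket, which is not asked here
  field factor in record Ticket: optional changed to required -> fires only in the backward direction of Ticket, which is not asked here


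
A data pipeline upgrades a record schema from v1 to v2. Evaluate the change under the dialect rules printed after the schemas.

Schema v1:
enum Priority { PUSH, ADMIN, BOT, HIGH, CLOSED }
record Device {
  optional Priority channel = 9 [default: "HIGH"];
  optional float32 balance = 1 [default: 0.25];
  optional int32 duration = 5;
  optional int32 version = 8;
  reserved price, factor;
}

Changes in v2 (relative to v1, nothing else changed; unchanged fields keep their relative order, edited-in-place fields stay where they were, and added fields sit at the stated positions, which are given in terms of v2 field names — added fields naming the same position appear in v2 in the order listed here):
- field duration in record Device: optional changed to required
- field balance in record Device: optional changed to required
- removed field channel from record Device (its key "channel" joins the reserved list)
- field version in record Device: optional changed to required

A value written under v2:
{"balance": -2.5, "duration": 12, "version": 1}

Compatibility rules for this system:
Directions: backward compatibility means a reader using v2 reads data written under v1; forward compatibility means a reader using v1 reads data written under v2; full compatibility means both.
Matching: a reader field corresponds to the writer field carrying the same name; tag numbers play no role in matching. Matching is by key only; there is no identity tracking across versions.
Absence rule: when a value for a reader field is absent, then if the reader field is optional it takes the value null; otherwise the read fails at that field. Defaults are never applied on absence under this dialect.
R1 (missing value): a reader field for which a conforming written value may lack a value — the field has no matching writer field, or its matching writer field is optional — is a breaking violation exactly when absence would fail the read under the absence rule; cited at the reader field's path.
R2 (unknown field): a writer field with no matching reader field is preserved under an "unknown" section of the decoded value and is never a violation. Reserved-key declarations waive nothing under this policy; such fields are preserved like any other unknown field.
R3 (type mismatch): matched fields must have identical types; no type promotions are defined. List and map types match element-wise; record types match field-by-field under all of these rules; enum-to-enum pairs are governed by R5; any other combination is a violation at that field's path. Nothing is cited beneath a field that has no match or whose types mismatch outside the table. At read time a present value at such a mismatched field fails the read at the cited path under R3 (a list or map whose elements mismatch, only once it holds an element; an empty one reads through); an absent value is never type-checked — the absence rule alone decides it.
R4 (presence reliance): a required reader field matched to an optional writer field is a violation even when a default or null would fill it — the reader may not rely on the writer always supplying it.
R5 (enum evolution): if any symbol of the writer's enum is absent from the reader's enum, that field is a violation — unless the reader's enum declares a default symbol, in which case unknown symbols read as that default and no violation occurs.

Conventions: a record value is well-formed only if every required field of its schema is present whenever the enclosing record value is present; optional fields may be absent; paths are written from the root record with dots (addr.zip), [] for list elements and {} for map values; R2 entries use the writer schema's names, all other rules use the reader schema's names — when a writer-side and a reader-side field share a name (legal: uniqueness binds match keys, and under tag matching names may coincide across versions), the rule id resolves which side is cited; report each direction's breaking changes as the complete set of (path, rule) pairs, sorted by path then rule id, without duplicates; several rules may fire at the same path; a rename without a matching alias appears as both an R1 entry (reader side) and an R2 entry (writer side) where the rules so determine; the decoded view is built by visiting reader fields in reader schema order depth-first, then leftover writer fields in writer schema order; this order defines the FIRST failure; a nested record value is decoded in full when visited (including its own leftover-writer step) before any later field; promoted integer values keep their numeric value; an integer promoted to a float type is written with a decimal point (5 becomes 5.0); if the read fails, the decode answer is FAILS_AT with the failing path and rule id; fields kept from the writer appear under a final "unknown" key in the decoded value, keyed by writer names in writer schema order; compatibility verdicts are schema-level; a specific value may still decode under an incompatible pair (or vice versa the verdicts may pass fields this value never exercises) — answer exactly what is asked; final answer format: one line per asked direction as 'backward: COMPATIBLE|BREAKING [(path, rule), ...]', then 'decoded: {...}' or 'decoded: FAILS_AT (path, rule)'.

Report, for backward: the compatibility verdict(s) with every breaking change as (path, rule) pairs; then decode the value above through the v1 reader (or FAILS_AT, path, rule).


backward: BREAKING [(balance, R1), (balance, R4), (duration, R1), (duration, R4), (version, R1), (version, R4)]; decoded: {"channel": null, "balance": -2.5, "duration": 12, "version": 1}

arrows below run writer -> reader for Device
backward on Device — v2 reading data written by v1:
  balance <- balance (float32 -> float32, writer optional)
  duration <- duration (int32 -> int32, writer optional)
  version <- version (int32 -> int32, writer optional)
  writer field channel has no reader counterpart
  breaking: (balance, R1)
  breaking: (balance, R4)
  breaking: (duration, R1)
  breaking: (duration, R4)
  breaking: (version, R1)
  breaking: (version, R4)
  => backward verdict for Device: BREAKING, 6 violation(s)
migrating the Device value to v1:
  channel := null (not supplied -> null)
  balance := -2.5
  duration := 12
  version := 1
  => decoded: {"channel": null, "balance": -2.5, "duration": 12, "version": 1}
the rest of the Device diff is inert for this question:
  removed field channel from record Device (its key "channel" joins the reserved list) -> inert for the asked Device verdict: nothing fires


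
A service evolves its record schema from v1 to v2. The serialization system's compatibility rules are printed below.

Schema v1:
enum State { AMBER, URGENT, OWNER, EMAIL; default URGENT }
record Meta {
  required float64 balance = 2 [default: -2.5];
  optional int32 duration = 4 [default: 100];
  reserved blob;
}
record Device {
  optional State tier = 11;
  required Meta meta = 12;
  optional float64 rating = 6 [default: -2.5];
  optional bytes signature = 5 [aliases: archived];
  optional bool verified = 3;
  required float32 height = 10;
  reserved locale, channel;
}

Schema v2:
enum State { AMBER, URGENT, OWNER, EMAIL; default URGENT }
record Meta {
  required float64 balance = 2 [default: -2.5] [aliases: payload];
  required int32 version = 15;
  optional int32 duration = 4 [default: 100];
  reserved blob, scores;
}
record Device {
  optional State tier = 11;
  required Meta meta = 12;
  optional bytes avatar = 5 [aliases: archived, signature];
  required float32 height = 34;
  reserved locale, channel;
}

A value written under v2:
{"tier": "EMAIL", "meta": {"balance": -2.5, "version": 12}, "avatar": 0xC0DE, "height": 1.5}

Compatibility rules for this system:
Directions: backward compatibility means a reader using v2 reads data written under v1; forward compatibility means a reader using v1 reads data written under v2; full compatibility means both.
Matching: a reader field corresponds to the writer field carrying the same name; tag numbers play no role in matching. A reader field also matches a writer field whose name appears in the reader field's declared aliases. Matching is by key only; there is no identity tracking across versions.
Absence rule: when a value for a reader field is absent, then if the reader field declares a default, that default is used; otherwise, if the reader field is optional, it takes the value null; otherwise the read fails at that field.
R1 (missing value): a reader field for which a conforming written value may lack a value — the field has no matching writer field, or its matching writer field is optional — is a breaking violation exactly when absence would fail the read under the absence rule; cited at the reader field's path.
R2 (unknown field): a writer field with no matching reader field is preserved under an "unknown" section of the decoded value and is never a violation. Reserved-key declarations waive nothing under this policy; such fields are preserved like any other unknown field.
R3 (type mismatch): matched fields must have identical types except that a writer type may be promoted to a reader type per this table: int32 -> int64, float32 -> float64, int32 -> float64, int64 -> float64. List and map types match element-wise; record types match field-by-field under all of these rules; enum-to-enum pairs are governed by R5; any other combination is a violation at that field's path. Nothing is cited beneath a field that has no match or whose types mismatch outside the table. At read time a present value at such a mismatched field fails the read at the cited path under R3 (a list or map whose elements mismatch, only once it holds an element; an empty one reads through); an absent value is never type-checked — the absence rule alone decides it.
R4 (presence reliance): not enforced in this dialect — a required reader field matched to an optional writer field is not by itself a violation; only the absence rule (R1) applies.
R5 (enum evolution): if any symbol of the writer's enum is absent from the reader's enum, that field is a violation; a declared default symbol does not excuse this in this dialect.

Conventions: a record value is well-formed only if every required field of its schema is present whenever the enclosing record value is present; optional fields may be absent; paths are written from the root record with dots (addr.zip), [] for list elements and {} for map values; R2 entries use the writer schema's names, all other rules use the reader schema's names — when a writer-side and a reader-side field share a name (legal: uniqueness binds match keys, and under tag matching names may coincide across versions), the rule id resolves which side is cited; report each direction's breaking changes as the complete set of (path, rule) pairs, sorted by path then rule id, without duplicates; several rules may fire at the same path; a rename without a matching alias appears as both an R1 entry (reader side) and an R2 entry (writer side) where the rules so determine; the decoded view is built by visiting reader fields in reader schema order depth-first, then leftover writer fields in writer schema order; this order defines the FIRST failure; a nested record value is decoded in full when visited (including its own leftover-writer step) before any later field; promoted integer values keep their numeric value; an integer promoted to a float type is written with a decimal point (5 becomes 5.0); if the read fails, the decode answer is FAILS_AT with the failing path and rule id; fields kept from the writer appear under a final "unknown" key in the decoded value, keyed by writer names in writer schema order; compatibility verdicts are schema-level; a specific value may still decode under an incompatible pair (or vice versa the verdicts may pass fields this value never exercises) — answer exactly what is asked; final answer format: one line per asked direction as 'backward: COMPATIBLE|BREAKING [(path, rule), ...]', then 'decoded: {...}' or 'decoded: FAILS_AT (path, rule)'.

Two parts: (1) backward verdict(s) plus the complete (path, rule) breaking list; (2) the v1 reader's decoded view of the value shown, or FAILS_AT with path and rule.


backward: BREAKING [(meta.version, R1)]; decoded: {"tier": "EMAIL", "meta": {"balance": -2.5, "duration": 100, "unknown": {"version": 12}}, "rating": -2.5, "signature": null, "verified": null, "height": 1.5, "unknown": {"avatar": 0xC0DE}}

each type pair in Device: writer, then reader
backward for Device (reader v2, writer v1):
  tier: State -> State, writer optional; from tier
  meta: Meta -> Meta, writer required; from meta
  avatar: bytes -> bytes, writer optional; from signature
  height: float32 -> float32, writer required; from height
  writer rating: unknown to reader
  writer verified: unknown to reader
  meta.balance: float64 -> float64, writer required; from meta.balance
  no writer field matches reader meta.version
  meta.duration: int32 -> int32, writer optional; from meta.duration
  rule R1 violated at meta.version
  => 1 violation(s): backward is BREAKING for Device
decoding the Device value with the v1 reader:
  tier := "EMAIL"
  meta.balance := -2.5
  meta.duration := 100 (no value, default fills)
  writer meta.version: kept under "unknown"
  rating := -2.5 (no value, default fills)
  signature := null (not supplied -> null)
  verified := null (not supplied -> null)
  height := 1.5
  writer avatar: kept under "unknown"
  => decoded: {"tier": "EMAIL", "meta": {"balance": -2.5, "duration": 100, "unknown": {"version": 12}}, "rating": -2.5, "signature": null, "verified": null, "height": 1.5, "unknown": {"avatar": 0xC0DE}}
ruling out the remaining Device differences:
  removed field rating from record Device -> fires no rule on Device, leaving the asked answer as it is
  field height in record Device: tag 10 changed to 34 -> fires no rule on Device, leaving the asked answer as it is
  removed field verified from record Device -> fires no rule on Device, leaving the asked answer as it is


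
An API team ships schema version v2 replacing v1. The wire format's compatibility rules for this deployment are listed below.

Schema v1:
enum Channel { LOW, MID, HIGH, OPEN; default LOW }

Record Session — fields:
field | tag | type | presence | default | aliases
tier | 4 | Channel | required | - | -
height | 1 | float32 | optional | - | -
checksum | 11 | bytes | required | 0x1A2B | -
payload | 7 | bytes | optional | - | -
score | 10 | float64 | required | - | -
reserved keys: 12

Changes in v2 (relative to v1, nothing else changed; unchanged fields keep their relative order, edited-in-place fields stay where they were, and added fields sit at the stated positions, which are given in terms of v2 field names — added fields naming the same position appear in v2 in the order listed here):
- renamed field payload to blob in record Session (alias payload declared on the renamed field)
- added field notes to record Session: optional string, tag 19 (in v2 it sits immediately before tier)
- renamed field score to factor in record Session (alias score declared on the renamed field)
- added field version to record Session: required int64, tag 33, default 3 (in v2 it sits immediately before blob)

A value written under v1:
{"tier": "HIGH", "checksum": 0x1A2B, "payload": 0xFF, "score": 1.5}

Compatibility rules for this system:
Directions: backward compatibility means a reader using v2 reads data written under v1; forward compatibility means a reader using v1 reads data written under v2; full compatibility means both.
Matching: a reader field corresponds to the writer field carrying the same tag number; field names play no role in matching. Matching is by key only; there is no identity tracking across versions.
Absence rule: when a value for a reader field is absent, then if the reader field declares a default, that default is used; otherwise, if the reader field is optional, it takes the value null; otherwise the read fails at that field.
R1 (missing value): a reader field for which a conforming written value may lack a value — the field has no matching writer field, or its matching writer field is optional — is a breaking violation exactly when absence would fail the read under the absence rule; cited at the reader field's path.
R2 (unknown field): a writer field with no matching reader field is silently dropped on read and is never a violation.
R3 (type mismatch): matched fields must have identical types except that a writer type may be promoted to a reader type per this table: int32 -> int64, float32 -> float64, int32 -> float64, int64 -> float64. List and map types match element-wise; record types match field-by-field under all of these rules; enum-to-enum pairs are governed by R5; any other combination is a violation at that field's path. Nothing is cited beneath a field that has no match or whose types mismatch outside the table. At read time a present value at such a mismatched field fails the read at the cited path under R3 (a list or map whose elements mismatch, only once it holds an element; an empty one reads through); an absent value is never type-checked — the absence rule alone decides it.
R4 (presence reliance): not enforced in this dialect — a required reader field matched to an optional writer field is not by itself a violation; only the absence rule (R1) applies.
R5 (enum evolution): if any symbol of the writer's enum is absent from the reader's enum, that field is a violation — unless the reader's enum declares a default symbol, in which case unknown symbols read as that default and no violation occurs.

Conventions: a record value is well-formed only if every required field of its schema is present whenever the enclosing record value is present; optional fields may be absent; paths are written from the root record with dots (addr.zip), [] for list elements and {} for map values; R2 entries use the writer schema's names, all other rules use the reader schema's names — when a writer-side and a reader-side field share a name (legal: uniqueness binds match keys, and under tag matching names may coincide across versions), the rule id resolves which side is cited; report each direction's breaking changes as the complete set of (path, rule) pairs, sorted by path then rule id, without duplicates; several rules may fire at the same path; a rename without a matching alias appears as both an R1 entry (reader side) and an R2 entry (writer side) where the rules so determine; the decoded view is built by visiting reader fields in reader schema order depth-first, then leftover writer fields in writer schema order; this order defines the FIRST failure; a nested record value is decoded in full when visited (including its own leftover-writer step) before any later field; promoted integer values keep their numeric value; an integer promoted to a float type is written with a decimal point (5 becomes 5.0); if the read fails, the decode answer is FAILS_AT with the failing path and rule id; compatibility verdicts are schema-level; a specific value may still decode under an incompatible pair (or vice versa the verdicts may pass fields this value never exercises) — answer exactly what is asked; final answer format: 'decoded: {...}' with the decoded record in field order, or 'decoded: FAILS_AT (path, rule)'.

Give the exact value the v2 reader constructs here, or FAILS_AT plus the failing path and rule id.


decoded: {"notes": null, "tier": "HIGH", "height": null, "checksum": 0x1A2B, "version": 3, "blob": 0xFF, "factor": 1.5}

each type pair in Session: writer, then reader
decode walk for Session under reader schema v2:
  notes := null (missing; optional => null)
  tier := "HIGH"
  height := null (missing; optional => null)
  checksum := 0x1A2B
  version := 3 (missing; default applied)
  blob := 0xFF (from writer payload)
  factor := 1.5 (from writer score)
  => decoded: {"notes": null, "tier": "HIGH", "height": null, "checksum": 0x1A2B, "version": 3, "blob": 0xFF, "factor": 1.5}


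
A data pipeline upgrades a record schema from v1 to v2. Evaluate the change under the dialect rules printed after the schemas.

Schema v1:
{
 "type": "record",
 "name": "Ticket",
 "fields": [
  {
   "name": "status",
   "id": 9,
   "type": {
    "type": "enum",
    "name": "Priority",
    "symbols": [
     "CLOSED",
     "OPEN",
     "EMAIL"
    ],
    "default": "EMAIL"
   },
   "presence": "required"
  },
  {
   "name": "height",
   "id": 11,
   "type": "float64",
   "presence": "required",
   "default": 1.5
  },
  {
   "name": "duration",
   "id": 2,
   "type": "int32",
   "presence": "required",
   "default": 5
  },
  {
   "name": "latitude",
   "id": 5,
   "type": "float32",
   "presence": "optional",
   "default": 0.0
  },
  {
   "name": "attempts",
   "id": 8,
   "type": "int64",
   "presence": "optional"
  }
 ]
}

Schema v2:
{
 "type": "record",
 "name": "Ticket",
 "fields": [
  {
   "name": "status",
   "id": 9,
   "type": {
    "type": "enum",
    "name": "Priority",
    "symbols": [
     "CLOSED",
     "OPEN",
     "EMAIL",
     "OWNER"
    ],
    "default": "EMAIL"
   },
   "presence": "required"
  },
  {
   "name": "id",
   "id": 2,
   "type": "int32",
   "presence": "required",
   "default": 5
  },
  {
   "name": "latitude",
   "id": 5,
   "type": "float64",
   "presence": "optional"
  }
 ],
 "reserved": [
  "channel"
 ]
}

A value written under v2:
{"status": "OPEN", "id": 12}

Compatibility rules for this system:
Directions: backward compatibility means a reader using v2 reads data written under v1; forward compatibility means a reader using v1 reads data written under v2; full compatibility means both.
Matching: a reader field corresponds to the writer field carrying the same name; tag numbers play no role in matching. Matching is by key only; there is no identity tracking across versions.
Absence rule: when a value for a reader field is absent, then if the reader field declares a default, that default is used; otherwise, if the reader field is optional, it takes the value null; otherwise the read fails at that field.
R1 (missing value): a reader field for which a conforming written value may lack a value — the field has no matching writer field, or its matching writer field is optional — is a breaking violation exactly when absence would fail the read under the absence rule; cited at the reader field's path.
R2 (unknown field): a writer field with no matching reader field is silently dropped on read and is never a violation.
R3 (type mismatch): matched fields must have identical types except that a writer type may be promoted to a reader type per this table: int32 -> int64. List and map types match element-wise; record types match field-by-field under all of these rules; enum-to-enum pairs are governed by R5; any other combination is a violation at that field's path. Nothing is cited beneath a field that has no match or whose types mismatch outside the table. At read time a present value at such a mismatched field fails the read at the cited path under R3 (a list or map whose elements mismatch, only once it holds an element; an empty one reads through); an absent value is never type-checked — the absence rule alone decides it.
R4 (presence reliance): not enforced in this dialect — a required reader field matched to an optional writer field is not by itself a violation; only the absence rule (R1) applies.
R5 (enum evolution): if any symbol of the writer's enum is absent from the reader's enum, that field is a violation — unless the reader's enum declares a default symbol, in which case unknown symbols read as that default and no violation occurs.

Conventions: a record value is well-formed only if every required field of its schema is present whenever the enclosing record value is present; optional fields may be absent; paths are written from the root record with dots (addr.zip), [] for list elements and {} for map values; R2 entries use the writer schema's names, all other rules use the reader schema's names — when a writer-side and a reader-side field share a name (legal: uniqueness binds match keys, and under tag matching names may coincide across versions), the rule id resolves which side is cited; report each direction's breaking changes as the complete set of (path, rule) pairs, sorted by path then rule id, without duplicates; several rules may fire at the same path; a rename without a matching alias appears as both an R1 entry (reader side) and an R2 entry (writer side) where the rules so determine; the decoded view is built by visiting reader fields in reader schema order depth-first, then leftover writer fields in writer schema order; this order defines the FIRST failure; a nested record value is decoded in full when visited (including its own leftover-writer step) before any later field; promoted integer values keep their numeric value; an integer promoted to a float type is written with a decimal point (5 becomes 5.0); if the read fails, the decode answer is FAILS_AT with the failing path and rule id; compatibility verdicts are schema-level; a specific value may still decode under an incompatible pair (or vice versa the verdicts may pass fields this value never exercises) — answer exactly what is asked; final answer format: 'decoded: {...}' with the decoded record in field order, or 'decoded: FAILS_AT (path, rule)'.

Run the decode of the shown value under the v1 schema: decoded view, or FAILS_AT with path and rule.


arrows below run writer -> reader for Ticket
decode (reader v1):
  status := "OPEN"
  height := 1.5 (no value, default fills)
  duration := 5 (no value, default fills)
  latitude := 0.0 (no value, default fills)
  attempts := null (not supplied -> null)
  writer id: unmatched, discarded
  => decoded: {"status": "OPEN", "height": 1.5, "duration": 5, "latitude": 0.0, "attempts": null}
the other Ticket changes do not affect what is asked:
  removed field height from record Ticket -> inert under this dialect — no rule fires on Ticket and the result does not move
  enum Priority (field status in record Ticket): symbol OWNER added -> inert under this dialect — no rule fires on Ticket and the result does not move
  field latitude in record Ticket: type float32 changed to float64 (its default is dropped) -> changes Ticket's schema-level verdicts only — the decode of this value is the same
  removed field attempts from record Ticket -> inert under this dialect — no rule fires on Ticket and the result does not move

decoded: {"status": "OPEN", "height": 1.5, "duration": 5, "latitude": 0.0, "attempts": null}
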